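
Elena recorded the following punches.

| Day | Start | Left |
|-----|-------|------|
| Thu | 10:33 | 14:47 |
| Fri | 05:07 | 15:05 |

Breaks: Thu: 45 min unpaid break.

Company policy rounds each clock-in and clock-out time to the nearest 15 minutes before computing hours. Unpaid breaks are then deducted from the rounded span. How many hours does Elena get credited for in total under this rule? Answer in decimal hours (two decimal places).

13.50 hours

Thu: in 10:33→10:30, out 14:47→14:45; 4 h 15 min − 45 min = 3 h 30 min
Fri: in 05:07→05:00, out 15:05→15:00; 10 h 0 min
Total credited: 13 h 30 min.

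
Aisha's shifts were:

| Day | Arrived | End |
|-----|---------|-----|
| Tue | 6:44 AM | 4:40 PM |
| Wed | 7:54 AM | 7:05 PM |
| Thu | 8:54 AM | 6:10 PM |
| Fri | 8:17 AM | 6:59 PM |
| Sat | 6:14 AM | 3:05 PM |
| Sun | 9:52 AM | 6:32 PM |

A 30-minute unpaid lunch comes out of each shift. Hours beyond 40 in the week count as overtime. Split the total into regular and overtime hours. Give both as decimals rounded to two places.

Tue: 6:44 AM–4:40 PM = 9 h 56 min; less 30 min break → 9 h 26 min
Wed: 7:54 AM–7:05 PM = 11 h 11 min; less 30 min break → 10 h 41 min
Thu: 8:54 AM–6:10 PM = 9 h 16 min; less 30 min break → 8 h 46 min
Fri: 8:17 AM–6:59 PM = 10 h 42 min; less 30 min break → 10 h 12 min
Sat: 6:14 AM–3:05 PM = 8 h 51 min; less 30 min break → 8 h 21 min
Sun: 9:52 AM–6:32 PM = 8 h 40 min; less 30 min break → 8 h 10 min
Total worked: 55 h 36 min = 55.60 h.
Threshold 40 h → overtime 15 h 36 min, regular 40 h 0 min.

Regular 40.00 hours, overtime 15.60 hours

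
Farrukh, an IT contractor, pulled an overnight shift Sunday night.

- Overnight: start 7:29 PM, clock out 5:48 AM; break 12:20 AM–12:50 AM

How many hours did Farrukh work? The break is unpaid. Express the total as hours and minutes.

Overnight: 7:29 PM → midnight = 4 h 31 min; midnight → 5:48 AM = 5 h 48 min; span 10 h 19 min; less 30 min break → 9 h 49 min

9 h 49 min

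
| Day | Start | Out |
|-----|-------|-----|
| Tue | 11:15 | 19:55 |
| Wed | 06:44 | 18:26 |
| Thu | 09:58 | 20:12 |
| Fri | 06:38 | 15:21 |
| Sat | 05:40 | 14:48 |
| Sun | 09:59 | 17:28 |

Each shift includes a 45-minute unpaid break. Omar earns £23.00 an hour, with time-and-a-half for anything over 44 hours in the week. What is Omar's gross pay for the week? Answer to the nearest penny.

£1268.45

Tue: 11:15–19:55 = 8 h 40 min; less 45 min break → 7 h 55 min
Wed: 06:44–18:26 = 11 h 42 min; less 45 min break → 10 h 57 min
Thu: 09:58–20:12 = 10 h 14 min; less 45 min break → 9 h 29 min
Fri: 06:38–15:21 = 8 h 43 min; less 45 min break → 7 h 58 min
Sat: 05:40–14:48 = 9 h 8 min; less 45 min break → 8 h 23 min
Sun: 09:59–17:28 = 7 h 29 min; less 45 min break → 6 h 44 min
Total worked: 51 h 26 min = 3086 min.
Regular 44 h 0 min = 2640 min at £23.00/h; overtime 7 h 26 min = 446 min at £34.50/h.
Pay = (2640 × £23.00 + 446 × £34.50) ÷ 60 = £1268.45.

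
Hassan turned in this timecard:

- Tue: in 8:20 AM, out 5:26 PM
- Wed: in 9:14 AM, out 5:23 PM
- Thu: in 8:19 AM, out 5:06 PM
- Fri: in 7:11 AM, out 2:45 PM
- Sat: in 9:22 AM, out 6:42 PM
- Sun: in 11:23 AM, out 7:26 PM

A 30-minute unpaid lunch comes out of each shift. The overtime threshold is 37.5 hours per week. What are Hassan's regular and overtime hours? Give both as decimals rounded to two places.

Regular 37.50 hours, overtime 10.48 hours

Tue: 8:20 AM–5:26 PM = 9 h 6 min; less 30 min break → 8 h 36 min
Wed: 9:14 AM–5:23 PM = 8 h 9 min; less 30 min break → 7 h 39 min
Thu: 8:19 AM–5:06 PM = 8 h 47 min; less 30 min break → 8 h 17 min
Fri: 7:11 AM–2:45 PM = 7 h 34 min; less 30 min break → 7 h 4 min
Sat: 9:22 AM–6:42 PM = 9 h 20 min; less 30 min break → 8 h 50 min
Sun: 11:23 AM–7:26 PM = 8 h 3 min; less 30 min break → 7 h 33 min
Total worked: 47 h 59 min = 47.98 h.
Threshold 37.5 h → overtime 10 h 29 min, regular 37 h 30 min.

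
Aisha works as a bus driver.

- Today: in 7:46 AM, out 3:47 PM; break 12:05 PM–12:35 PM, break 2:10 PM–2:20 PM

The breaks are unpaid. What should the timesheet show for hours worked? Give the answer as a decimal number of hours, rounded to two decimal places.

7.35 hours

Today: 7:46 AM–3:47 PM = 8 h 1 min; less 40 min break → 7 h 21 min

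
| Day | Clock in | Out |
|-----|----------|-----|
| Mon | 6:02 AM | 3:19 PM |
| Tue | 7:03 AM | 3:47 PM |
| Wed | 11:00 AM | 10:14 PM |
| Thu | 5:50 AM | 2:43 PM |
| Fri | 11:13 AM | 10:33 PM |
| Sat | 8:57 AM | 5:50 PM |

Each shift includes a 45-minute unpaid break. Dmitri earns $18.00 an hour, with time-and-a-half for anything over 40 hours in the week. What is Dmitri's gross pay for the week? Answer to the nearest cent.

$1093.95

Mon: 6:02 AM–3:19 PM = 9 h 17 min; less 45 min break → 8 h 32 min
Tue: 7:03 AM–3:47 PM = 8 h 44 min; less 45 min break → 7 h 59 min
Wed: 11:00 AM–10:14 PM = 11 h 14 min; less 45 min break → 10 h 29 min
Thu: 5:50 AM–2:43 PM = 8 h 53 min; less 45 min break → 8 h 8 min
Fri: 11:13 AM–10:33 PM = 11 h 20 min; less 45 min break → 10 h 35 min
Sat: 8:57 AM–5:50 PM = 8 h 53 min; less 45 min break → 8 h 8 min
Total worked: 53 h 51 min = 3231 min.
Regular 40 h 0 min = 2400 min at $18.00/h; overtime 13 h 51 min = 831 min at $27.00/h.
Pay = (2400 × $18.00 + 831 × $27.00) ÷ 60 = $1093.95.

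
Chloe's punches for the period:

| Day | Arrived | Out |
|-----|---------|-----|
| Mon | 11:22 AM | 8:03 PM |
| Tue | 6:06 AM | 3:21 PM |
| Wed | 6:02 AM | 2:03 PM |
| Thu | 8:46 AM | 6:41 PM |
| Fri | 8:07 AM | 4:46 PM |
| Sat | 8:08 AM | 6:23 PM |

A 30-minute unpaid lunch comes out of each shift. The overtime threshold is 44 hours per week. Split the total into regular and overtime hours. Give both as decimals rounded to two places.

Mon: 11:22 AM–8:03 PM = 8 h 41 min; less 30 min break → 8 h 11 min
Tue: 6:06 AM–3:21 PM = 9 h 15 min; less 30 min break → 8 h 45 min
Wed: 6:02 AM–2:03 PM = 8 h 1 min; less 30 min break → 7 h 31 min
Thu: 8:46 AM–6:41 PM = 9 h 55 min; less 30 min break → 9 h 25 min
Fri: 8:07 AM–4:46 PM = 8 h 39 min; less 30 min break → 8 h 9 min
Sat: 8:08 AM–6:23 PM = 10 h 15 min; less 30 min break → 9 h 45 min
Total worked: 51 h 46 min = 51.77 h.
Threshold 44 h → overtime 7 h 46 min, regular 44 h 0 min.

Regular 44.00 hours, overtime 7.77 hours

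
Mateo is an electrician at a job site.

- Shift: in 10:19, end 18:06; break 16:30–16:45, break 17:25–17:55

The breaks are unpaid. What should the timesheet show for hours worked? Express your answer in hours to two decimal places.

7.03 hours

Shift: 10:19–18:06 = 7 h 47 min; less 45 min break → 7 h 2 min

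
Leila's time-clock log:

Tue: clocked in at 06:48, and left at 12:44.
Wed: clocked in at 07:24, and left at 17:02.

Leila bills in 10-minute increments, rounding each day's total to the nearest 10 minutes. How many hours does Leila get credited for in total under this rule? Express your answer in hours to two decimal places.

15.67 hours

Tue: 06:48–12:44 = 5 h 56 min → rounds to 6 h 0 min
Wed: 07:24–17:02 = 9 h 38 min → rounds to 9 h 40 min
Total credited: 15 h 40 min.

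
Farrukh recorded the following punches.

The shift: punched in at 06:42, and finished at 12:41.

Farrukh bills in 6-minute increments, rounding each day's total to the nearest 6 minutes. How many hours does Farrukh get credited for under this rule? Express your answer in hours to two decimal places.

6.00 hours

The shift: 06:42–12:41 = 5 h 59 min → rounds to 6 h 0 min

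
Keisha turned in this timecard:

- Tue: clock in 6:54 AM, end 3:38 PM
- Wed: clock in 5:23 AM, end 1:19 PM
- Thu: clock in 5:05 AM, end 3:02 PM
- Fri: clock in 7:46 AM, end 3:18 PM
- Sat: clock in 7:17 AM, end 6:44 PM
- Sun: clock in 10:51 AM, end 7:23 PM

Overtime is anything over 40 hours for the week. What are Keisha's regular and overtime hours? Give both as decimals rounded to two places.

Tue: 6:54 AM–3:38 PM = 8 h 44 min
Wed: 5:23 AM–1:19 PM = 7 h 56 min
Thu: 5:05 AM–3:02 PM = 9 h 57 min
Fri: 7:46 AM–3:18 PM = 7 h 32 min
Sat: 7:17 AM–6:44 PM = 11 h 27 min
Sun: 10:51 AM–7:23 PM = 8 h 32 min
Total worked: 54 h 8 min = 54.13 h.
Threshold 40 h → overtime 14 h 8 min, regular 40 h 0 min.

Regular 40.00 hours, overtime 14.13 hours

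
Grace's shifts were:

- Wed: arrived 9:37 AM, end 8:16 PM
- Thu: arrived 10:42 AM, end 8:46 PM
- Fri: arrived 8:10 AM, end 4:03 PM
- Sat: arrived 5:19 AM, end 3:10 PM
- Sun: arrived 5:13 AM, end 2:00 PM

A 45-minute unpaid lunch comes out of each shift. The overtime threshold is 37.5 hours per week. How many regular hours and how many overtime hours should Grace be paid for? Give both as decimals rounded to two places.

Regular 37.50 hours, overtime 5.98 hours

Wed: 9:37 AM–8:16 PM = 10 h 39 min; less 45 min break → 9 h 54 min
Thu: 10:42 AM–8:46 PM = 10 h 4 min; less 45 min break → 9 h 19 min
Fri: 8:10 AM–4:03 PM = 7 h 53 min; less 45 min break → 7 h 8 min
Sat: 5:19 AM–3:10 PM = 9 h 51 min; less 45 min break → 9 h 6 min
Sun: 5:13 AM–2:00 PM = 8 h 47 min; less 45 min break → 8 h 2 min
Total worked: 43 h 29 min = 43.48 h.
Threshold 37.5 h → overtime 5 h 59 min, regular 37 h 30 min.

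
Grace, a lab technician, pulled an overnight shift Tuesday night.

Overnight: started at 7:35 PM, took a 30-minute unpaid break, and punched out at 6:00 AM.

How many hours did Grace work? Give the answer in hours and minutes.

Overnight: 7:35 PM → midnight = 4 h 25 min; midnight → 6:00 AM = 6 h 0 min; span 10 h 25 min; less 30 min break → 9 h 55 min

9 h 55 min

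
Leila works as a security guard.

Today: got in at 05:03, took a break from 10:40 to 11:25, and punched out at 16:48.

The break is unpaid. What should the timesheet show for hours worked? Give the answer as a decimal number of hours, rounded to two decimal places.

Today: 05:03–16:48 = 11 h 45 min; less 45 min break → 11 h 0 min

11.00 hours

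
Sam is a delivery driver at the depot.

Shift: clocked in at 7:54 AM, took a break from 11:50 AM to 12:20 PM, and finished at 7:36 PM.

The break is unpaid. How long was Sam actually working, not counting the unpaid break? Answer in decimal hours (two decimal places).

11.20 hours

Shift: 7:54 AM–7:36 PM = 11 h 42 min; less 30 min break → 11 h 12 min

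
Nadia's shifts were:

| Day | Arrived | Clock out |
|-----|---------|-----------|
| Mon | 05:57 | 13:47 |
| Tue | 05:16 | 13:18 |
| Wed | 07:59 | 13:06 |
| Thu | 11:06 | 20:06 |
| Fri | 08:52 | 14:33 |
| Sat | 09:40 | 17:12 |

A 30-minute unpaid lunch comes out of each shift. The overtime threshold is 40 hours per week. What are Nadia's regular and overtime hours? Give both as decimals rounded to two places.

Regular 40.00 hours, overtime 0.20 hours

Mon: 05:57–13:47 = 7 h 50 min; less 30 min break → 7 h 20 min
Tue: 05:16–13:18 = 8 h 2 min; less 30 min break → 7 h 32 min
Wed: 07:59–13:06 = 5 h 7 min; less 30 min break → 4 h 37 min
Thu: 11:06–20:06 = 9 h 0 min; less 30 min break → 8 h 30 min
Fri: 08:52–14:33 = 5 h 41 min; less 30 min break → 5 h 11 min
Sat: 09:40–17:12 = 7 h 32 min; less 30 min break → 7 h 2 min
Total worked: 40 h 12 min = 40.20 h.
Threshold 40 h → overtime 0 h 12 min, regular 40 h 0 min.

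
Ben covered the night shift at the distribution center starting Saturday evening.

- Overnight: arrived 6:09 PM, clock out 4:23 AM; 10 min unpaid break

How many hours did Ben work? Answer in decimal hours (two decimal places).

10.07 hours

Overnight: 6:09 PM → midnight = 5 h 51 min; midnight → 4:23 AM = 4 h 23 min; span 10 h 14 min; less 10 min break → 10 h 4 min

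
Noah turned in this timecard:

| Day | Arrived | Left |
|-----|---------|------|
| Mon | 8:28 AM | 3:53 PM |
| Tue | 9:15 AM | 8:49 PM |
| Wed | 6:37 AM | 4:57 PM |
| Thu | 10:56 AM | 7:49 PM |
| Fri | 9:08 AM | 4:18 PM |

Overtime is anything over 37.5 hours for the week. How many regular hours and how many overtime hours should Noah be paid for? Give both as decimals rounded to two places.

Mon: 8:28 AM–3:53 PM = 7 h 25 min
Tue: 9:15 AM–8:49 PM = 11 h 34 min
Wed: 6:37 AM–4:57 PM = 10 h 20 min
Thu: 10:56 AM–7:49 PM = 8 h 53 min
Fri: 9:08 AM–4:18 PM = 7 h 10 min
Total worked: 45 h 22 min = 45.37 h.
Threshold 37.5 h → overtime 7 h 52 min, regular 37 h 30 min.

Regular 37.50 hours, overtime 7.87 hours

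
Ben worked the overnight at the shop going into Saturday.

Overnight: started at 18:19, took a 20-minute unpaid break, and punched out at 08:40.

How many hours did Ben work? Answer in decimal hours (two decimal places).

14.02 hours

Overnight: 18:19 → midnight = 5 h 41 min; midnight → 08:40 = 8 h 40 min; span 14 h 21 min; less 20 min break → 14 h 1 min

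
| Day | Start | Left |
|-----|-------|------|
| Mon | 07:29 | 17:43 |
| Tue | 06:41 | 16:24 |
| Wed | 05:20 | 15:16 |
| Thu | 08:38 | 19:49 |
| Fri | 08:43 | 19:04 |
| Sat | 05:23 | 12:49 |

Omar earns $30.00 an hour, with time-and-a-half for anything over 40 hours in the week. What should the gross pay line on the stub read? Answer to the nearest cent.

$2048.25

Mon: 07:29–17:43 = 10 h 14 min
Tue: 06:41–16:24 = 9 h 43 min
Wed: 05:20–15:16 = 9 h 56 min
Thu: 08:38–19:49 = 11 h 11 min
Fri: 08:43–19:04 = 10 h 21 min
Sat: 05:23–12:49 = 7 h 26 min
Total worked: 58 h 51 min = 3531 min.
Regular 40 h 0 min = 2400 min at $30.00/h; overtime 18 h 51 min = 1131 min at $45.00/h.
Pay = (2400 × $30.00 + 1131 × $45.00) ÷ 60 = $2048.25.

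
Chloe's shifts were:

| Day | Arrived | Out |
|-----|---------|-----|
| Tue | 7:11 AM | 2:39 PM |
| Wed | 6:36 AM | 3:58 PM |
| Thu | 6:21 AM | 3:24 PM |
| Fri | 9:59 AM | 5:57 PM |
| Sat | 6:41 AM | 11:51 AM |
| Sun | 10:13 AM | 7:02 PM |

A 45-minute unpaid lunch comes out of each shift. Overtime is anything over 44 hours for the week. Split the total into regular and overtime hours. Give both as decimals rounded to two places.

Regular 43.33 hours, overtime 0.00 hours

Tue: 7:11 AM–2:39 PM = 7 h 28 min; less 45 min break → 6 h 43 min
Wed: 6:36 AM–3:58 PM = 9 h 22 min; less 45 min break → 8 h 37 min
Thu: 6:21 AM–3:24 PM = 9 h 3 min; less 45 min break → 8 h 18 min
Fri: 9:59 AM–5:57 PM = 7 h 58 min; less 45 min break → 7 h 13 min
Sat: 6:41 AM–11:51 AM = 5 h 10 min; less 45 min break → 4 h 25 min
Sun: 10:13 AM–7:02 PM = 8 h 49 min; less 45 min break → 8 h 4 min
Total worked: 43 h 20 min = 43.33 h.
Threshold 44 h → overtime 0 h 0 min, regular 43 h 20 min.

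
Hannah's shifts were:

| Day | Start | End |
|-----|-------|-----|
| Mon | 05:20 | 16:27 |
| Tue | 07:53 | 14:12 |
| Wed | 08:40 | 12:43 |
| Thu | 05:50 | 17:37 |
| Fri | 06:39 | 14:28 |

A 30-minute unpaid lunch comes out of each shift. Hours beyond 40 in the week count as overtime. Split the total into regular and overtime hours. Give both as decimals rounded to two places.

Regular 38.58 hours, overtime 0.00 hours

Mon: 05:20–16:27 = 11 h 7 min; less 30 min break → 10 h 37 min
Tue: 07:53–14:12 = 6 h 19 min; less 30 min break → 5 h 49 min
Wed: 08:40–12:43 = 4 h 3 min; less 30 min break → 3 h 33 min
Thu: 05:50–17:37 = 11 h 47 min; less 30 min break → 11 h 17 min
Fri: 06:39–14:28 = 7 h 49 min; less 30 min break → 7 h 19 min
Total worked: 38 h 35 min = 38.58 h.
Threshold 40 h → overtime 0 h 0 min, regular 38 h 35 min.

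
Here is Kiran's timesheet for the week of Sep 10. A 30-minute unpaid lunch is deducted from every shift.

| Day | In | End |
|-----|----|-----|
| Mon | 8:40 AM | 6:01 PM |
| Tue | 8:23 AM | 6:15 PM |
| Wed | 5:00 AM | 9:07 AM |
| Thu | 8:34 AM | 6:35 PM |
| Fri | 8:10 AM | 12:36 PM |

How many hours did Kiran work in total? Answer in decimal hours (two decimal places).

Mon: 8:40 AM–6:01 PM = 9 h 21 min; less 30 min break → 8 h 51 min
Tue: 8:23 AM–6:15 PM = 9 h 52 min; less 30 min break → 9 h 22 min
Wed: 5:00 AM–9:07 AM = 4 h 7 min; less 30 min break → 3 h 37 min
Thu: 8:34 AM–6:35 PM = 10 h 1 min; less 30 min break → 9 h 31 min
Fri: 8:10 AM–12:36 PM = 4 h 26 min; less 30 min break → 3 h 56 min
Total: 8 h 51 min + 9 h 22 min + 3 h 37 min + 9 h 31 min + 3 h 56 min = 35 h 17 min.

35.28 hours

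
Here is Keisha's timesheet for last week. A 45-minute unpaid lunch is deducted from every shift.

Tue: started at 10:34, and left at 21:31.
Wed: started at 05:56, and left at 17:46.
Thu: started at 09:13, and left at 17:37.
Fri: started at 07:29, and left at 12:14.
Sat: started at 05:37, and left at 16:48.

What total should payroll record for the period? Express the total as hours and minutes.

Tue: 10:34–21:31 = 10 h 57 min; less 45 min break → 10 h 12 min
Wed: 05:56–17:46 = 11 h 50 min; less 45 min break → 11 h 5 min
Thu: 09:13–17:37 = 8 h 24 min; less 45 min break → 7 h 39 min
Fri: 07:29–12:14 = 4 h 45 min; less 45 min break → 4 h 0 min
Sat: 05:37–16:48 = 11 h 11 min; less 45 min break → 10 h 26 min
Total: 10 h 12 min + 11 h 5 min + 7 h 39 min + 4 h 0 min + 10 h 26 min = 43 h 22 min.

43 h 22 min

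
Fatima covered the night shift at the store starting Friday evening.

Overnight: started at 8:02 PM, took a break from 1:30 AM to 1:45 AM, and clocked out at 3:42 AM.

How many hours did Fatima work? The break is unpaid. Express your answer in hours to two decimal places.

Overnight: 8:02 PM → midnight = 3 h 58 min; midnight → 3:42 AM = 3 h 42 min; span 7 h 40 min; less 15 min break → 7 h 25 min

7.42 hours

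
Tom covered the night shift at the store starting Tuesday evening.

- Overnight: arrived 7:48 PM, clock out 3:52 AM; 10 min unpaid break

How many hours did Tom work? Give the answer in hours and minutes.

7 h 54 min

Overnight: 7:48 PM → midnight = 4 h 12 min; midnight → 3:52 AM = 3 h 52 min; span 8 h 4 min; less 10 min break → 7 h 54 min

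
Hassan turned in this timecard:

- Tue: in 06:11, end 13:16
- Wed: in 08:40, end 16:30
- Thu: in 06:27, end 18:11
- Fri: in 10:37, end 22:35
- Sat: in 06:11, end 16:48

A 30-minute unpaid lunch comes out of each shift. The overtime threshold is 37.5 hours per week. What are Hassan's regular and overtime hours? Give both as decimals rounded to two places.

Regular 37.50 hours, overtime 9.23 hours

Tue: 06:11–13:16 = 7 h 5 min; less 30 min break → 6 h 35 min
Wed: 08:40–16:30 = 7 h 50 min; less 30 min break → 7 h 20 min
Thu: 06:27–18:11 = 11 h 44 min; less 30 min break → 11 h 14 min
Fri: 10:37–22:35 = 11 h 58 min; less 30 min break → 11 h 28 min
Sat: 06:11–16:48 = 10 h 37 min; less 30 min break → 10 h 7 min
Total worked: 46 h 44 min = 46.73 h.
Threshold 37.5 h → overtime 9 h 14 min, regular 37 h 30 min.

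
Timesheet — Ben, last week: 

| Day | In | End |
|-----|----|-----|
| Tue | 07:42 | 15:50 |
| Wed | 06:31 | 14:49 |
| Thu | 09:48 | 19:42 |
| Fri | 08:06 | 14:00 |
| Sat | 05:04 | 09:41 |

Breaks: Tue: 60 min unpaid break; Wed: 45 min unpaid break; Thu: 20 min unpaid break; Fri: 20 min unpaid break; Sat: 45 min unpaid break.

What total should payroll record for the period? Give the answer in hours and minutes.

Tue: 07:42–15:50 = 8 h 8 min; less 60 min break → 7 h 8 min
Wed: 06:31–14:49 = 8 h 18 min; less 45 min break → 7 h 33 min
Thu: 09:48–19:42 = 9 h 54 min; less 20 min break → 9 h 34 min
Fri: 08:06–14:00 = 5 h 54 min; less 20 min break → 5 h 34 min
Sat: 05:04–09:41 = 4 h 37 min; less 45 min break → 3 h 52 min
Total: 7 h 8 min + 7 h 33 min + 9 h 34 min + 5 h 34 min + 3 h 52 min = 33 h 41 min.

33 h 41 min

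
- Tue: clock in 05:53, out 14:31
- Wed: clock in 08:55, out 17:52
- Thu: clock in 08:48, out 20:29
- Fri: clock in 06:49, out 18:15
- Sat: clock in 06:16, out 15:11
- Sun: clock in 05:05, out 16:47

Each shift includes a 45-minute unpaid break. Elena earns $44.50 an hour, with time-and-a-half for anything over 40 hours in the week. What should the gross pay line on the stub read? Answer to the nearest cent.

Tue: 05:53–14:31 = 8 h 38 min; less 45 min break → 7 h 53 min
Wed: 08:55–17:52 = 8 h 57 min; less 45 min break → 8 h 12 min
Thu: 08:48–20:29 = 11 h 41 min; less 45 min break → 10 h 56 min
Fri: 06:49–18:15 = 11 h 26 min; less 45 min break → 10 h 41 min
Sat: 06:16–15:11 = 8 h 55 min; less 45 min break → 8 h 10 min
Sun: 05:05–16:47 = 11 h 42 min; less 45 min break → 10 h 57 min
Total worked: 56 h 49 min = 3409 min.
Regular 40 h 0 min = 2400 min at $44.50/h; overtime 16 h 49 min = 1009 min at $66.75/h.
Pay = (2400 × $44.50 + 1009 × $66.75) ÷ 60 = $2902.51.

$2902.51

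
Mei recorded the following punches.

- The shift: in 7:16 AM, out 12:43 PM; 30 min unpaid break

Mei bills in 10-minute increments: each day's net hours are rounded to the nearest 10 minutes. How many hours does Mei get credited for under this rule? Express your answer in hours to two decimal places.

The shift: 7:16 AM–12:43 PM = 5 h 27 min − 30 min = 4 h 57 min → rounds to 5 h 0 min

5.00 hours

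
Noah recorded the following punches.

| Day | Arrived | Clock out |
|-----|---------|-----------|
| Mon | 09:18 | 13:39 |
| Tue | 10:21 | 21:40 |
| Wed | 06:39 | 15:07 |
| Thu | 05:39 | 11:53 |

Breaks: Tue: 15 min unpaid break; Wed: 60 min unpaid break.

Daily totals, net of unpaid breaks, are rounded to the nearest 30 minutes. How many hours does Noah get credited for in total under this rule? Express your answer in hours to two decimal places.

Mon: 09:18–13:39 = 4 h 21 min → rounds to 4 h 30 min
Tue: 10:21–21:40 = 11 h 19 min − 15 min = 11 h 4 min → rounds to 11 h 0 min
Wed: 06:39–15:07 = 8 h 28 min − 60 min = 7 h 28 min → rounds to 7 h 30 min
Thu: 05:39–11:53 = 6 h 14 min → rounds to 6 h 0 min
Total credited: 29 h 0 min.

29.00 hours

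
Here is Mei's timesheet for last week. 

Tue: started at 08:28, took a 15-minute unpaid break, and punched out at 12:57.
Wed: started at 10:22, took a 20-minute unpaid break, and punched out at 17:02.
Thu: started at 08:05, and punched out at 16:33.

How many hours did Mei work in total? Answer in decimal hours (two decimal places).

19.03 hours

Tue: 08:28–12:57 = 4 h 29 min; less 15 min break → 4 h 14 min
Wed: 10:22–17:02 = 6 h 40 min; less 20 min break → 6 h 20 min
Thu: 08:05–16:33 = 8 h 28 min
Total: 4 h 14 min + 6 h 20 min + 8 h 28 min = 19 h 2 min.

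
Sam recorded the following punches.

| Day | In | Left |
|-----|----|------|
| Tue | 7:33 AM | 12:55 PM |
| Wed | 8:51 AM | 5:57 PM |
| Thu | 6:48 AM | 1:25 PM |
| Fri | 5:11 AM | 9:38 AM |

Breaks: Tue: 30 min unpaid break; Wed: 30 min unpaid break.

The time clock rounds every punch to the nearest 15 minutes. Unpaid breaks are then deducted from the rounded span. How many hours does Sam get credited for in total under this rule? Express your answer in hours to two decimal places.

Tue: in 7:33 AM→7:30 AM, out 12:55 PM→1:00 PM; 5 h 30 min − 30 min = 5 h 0 min
Wed: in 8:51 AM→8:45 AM, out 5:57 PM→6:00 PM; 9 h 15 min − 30 min = 8 h 45 min
Thu: in 6:48 AM→6:45 AM, out 1:25 PM→1:30 PM; 6 h 45 min
Fri: in 5:11 AM→5:15 AM, out 9:38 AM→9:45 AM; 4 h 30 min
Total credited: 25 h 0 min.

25.00 hours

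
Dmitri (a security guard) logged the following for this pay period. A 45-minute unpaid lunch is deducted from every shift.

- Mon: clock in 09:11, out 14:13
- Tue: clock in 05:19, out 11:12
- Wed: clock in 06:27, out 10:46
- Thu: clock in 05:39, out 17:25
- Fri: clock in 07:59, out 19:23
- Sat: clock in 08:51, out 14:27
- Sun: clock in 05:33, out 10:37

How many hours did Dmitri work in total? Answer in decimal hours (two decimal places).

Mon: 09:11–14:13 = 5 h 2 min; less 45 min break → 4 h 17 min
Tue: 05:19–11:12 = 5 h 53 min; less 45 min break → 5 h 8 min
Wed: 06:27–10:46 = 4 h 19 min; less 45 min break → 3 h 34 min
Thu: 05:39–17:25 = 11 h 46 min; less 45 min break → 11 h 1 min
Fri: 07:59–19:23 = 11 h 24 min; less 45 min break → 10 h 39 min
Sat: 08:51–14:27 = 5 h 36 min; less 45 min break → 4 h 51 min
Sun: 05:33–10:37 = 5 h 4 min; less 45 min break → 4 h 19 min
Total: 4 h 17 min + 5 h 8 min + 3 h 34 min + 11 h 1 min + 10 h 39 min + 4 h 51 min + 4 h 19 min = 43 h 49 min.

43.82 hours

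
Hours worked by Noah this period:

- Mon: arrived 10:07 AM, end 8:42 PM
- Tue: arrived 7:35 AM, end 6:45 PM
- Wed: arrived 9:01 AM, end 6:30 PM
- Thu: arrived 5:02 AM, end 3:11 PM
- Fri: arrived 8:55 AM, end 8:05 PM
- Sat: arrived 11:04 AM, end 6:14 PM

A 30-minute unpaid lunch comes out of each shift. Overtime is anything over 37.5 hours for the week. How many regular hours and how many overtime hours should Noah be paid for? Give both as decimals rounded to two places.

Mon: 10:07 AM–8:42 PM = 10 h 35 min; less 30 min break → 10 h 5 min
Tue: 7:35 AM–6:45 PM = 11 h 10 min; less 30 min break → 10 h 40 min
Wed: 9:01 AM–6:30 PM = 9 h 29 min; less 30 min break → 8 h 59 min
Thu: 5:02 AM–3:11 PM = 10 h 9 min; less 30 min break → 9 h 39 min
Fri: 8:55 AM–8:05 PM = 11 h 10 min; less 30 min break → 10 h 40 min
Sat: 11:04 AM–6:14 PM = 7 h 10 min; less 30 min break → 6 h 40 min
Total worked: 56 h 43 min = 56.72 h.
Threshold 37.5 h → overtime 19 h 13 min, regular 37 h 30 min.

Regular 37.50 hours, overtime 19.22 hours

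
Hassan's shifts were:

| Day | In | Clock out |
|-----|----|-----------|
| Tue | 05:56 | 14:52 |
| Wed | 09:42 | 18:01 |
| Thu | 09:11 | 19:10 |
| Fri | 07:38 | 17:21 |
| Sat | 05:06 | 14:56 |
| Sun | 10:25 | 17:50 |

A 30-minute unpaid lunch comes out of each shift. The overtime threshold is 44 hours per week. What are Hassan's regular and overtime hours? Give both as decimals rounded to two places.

Regular 44.00 hours, overtime 7.20 hours

Tue: 05:56–14:52 = 8 h 56 min; less 30 min break → 8 h 26 min
Wed: 09:42–18:01 = 8 h 19 min; less 30 min break → 7 h 49 min
Thu: 09:11–19:10 = 9 h 59 min; less 30 min break → 9 h 29 min
Fri: 07:38–17:21 = 9 h 43 min; less 30 min break → 9 h 13 min
Sat: 05:06–14:56 = 9 h 50 min; less 30 min break → 9 h 20 min
Sun: 10:25–17:50 = 7 h 25 min; less 30 min break → 6 h 55 min
Total worked: 51 h 12 min = 51.20 h.
Threshold 44 h → overtime 7 h 12 min, regular 44 h 0 min.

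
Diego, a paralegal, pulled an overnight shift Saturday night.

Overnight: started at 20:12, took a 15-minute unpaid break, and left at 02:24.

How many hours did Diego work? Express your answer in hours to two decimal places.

5.95 hours

Overnight: 20:12 → midnight = 3 h 48 min; midnight → 02:24 = 2 h 24 min; span 6 h 12 min; less 15 min break → 5 h 57 min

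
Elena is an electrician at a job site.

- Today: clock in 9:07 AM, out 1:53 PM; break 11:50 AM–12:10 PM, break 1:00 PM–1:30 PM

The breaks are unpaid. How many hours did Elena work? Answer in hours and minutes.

Today: 9:07 AM–1:53 PM = 4 h 46 min; less 50 min break → 3 h 56 min

3 h 56 min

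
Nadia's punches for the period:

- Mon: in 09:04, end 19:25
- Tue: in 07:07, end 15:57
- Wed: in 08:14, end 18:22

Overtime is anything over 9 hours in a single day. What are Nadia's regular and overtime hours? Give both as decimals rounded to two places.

Regular 26.83 hours, overtime 2.48 hours

Mon: 09:04–19:25 = 10 h 21 min
Tue: 07:07–15:57 = 8 h 50 min
Wed: 08:14–18:22 = 10 h 8 min
Mon reg 9 h 0 min / OT 1 h 21 min; Tue reg 8 h 50 min / OT 0 h 0 min; Wed reg 9 h 0 min / OT 1 h 8 min.
Totals: regular 26 h 50 min, overtime 2 h 29 min.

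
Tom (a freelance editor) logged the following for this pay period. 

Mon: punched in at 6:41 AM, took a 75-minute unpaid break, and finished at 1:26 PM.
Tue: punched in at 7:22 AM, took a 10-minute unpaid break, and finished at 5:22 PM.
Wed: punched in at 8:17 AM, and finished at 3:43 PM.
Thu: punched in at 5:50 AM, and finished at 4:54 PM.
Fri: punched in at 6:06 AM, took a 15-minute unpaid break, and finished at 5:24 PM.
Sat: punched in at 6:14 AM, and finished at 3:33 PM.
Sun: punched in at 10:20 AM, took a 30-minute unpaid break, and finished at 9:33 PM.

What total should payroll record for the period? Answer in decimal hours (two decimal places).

Mon: 6:41 AM–1:26 PM = 6 h 45 min; less 75 min break → 5 h 30 min
Tue: 7:22 AM–5:22 PM = 10 h 0 min; less 10 min break → 9 h 50 min
Wed: 8:17 AM–3:43 PM = 7 h 26 min
Thu: 5:50 AM–4:54 PM = 11 h 4 min
Fri: 6:06 AM–5:24 PM = 11 h 18 min; less 15 min break → 11 h 3 min
Sat: 6:14 AM–3:33 PM = 9 h 19 min
Sun: 10:20 AM–9:33 PM = 11 h 13 min; less 30 min break → 10 h 43 min
Total: 5 h 30 min + 9 h 50 min + 7 h 26 min + 11 h 4 min + 11 h 3 min + 9 h 19 min + 10 h 43 min = 64 h 55 min.

64.92 hours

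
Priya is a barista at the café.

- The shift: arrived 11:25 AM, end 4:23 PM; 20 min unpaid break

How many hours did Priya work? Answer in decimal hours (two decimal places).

The shift: 11:25 AM–4:23 PM = 4 h 58 min; less 20 min break → 4 h 38 min

4.63 hours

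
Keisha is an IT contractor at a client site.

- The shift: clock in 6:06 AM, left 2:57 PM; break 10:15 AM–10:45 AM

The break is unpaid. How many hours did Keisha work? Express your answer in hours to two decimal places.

8.35 hours

The shift: 6:06 AM–2:57 PM = 8 h 51 min; less 30 min break → 8 h 21 min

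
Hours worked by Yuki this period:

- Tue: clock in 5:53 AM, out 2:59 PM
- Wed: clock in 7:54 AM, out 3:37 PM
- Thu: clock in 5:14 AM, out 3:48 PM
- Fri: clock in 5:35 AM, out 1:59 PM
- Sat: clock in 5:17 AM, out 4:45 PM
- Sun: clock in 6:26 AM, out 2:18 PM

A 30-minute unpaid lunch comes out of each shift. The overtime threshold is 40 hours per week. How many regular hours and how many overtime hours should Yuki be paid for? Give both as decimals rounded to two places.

Tue: 5:53 AM–2:59 PM = 9 h 6 min; less 30 min break → 8 h 36 min
Wed: 7:54 AM–3:37 PM = 7 h 43 min; less 30 min break → 7 h 13 min
Thu: 5:14 AM–3:48 PM = 10 h 34 min; less 30 min break → 10 h 4 min
Fri: 5:35 AM–1:59 PM = 8 h 24 min; less 30 min break → 7 h 54 min
Sat: 5:17 AM–4:45 PM = 11 h 28 min; less 30 min break → 10 h 58 min
Sun: 6:26 AM–2:18 PM = 7 h 52 min; less 30 min break → 7 h 22 min
Total worked: 52 h 7 min = 52.12 h.
Threshold 40 h → overtime 12 h 7 min, regular 40 h 0 min.

Regular 40.00 hours, overtime 12.12 hours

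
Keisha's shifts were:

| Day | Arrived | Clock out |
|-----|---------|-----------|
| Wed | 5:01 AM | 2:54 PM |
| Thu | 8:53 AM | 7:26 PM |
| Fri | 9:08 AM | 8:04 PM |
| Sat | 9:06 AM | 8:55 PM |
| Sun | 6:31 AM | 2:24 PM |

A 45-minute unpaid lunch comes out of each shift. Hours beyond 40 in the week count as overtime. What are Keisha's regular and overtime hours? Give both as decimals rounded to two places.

Wed: 5:01 AM–2:54 PM = 9 h 53 min; less 45 min break → 9 h 8 min
Thu: 8:53 AM–7:26 PM = 10 h 33 min; less 45 min break → 9 h 48 min
Fri: 9:08 AM–8:04 PM = 10 h 56 min; less 45 min break → 10 h 11 min
Sat: 9:06 AM–8:55 PM = 11 h 49 min; less 45 min break → 11 h 4 min
Sun: 6:31 AM–2:24 PM = 7 h 53 min; less 45 min break → 7 h 8 min
Total worked: 47 h 19 min = 47.32 h.
Threshold 40 h → overtime 7 h 19 min, regular 40 h 0 min.

Regular 40.00 hours, overtime 7.32 hours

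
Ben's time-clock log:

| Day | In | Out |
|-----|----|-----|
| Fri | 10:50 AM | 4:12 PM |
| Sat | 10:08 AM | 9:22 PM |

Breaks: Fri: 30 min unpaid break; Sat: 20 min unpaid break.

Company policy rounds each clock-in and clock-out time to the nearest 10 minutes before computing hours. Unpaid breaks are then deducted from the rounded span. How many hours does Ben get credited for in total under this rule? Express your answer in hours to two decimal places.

15.67 hours

Fri: in 10:50 AM→10:50 AM, out 4:12 PM→4:10 PM; 5 h 20 min − 30 min = 4 h 50 min
Sat: in 10:08 AM→10:10 AM, out 9:22 PM→9:20 PM; 11 h 10 min − 20 min = 10 h 50 min
Total credited: 15 h 40 min.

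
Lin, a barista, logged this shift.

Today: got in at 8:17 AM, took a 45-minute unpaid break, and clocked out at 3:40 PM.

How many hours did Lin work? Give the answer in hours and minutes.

Today: 8:17 AM–3:40 PM = 7 h 23 min; less 45 min break → 6 h 38 min

6 h 38 min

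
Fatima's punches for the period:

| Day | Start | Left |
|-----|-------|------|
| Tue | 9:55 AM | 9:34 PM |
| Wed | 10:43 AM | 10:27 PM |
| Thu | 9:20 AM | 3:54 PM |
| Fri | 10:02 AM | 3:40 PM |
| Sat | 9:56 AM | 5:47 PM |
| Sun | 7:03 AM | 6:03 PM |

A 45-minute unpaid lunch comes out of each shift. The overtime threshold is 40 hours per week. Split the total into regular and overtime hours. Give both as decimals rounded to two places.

Tue: 9:55 AM–9:34 PM = 11 h 39 min; less 45 min break → 10 h 54 min
Wed: 10:43 AM–10:27 PM = 11 h 44 min; less 45 min break → 10 h 59 min
Thu: 9:20 AM–3:54 PM = 6 h 34 min; less 45 min break → 5 h 49 min
Fri: 10:02 AM–3:40 PM = 5 h 38 min; less 45 min break → 4 h 53 min
Sat: 9:56 AM–5:47 PM = 7 h 51 min; less 45 min break → 7 h 6 min
Sun: 7:03 AM–6:03 PM = 11 h 0 min; less 45 min break → 10 h 15 min
Total worked: 49 h 56 min = 49.93 h.
Threshold 40 h → overtime 9 h 56 min, regular 40 h 0 min.

Regular 40.00 hours, overtime 9.93 hours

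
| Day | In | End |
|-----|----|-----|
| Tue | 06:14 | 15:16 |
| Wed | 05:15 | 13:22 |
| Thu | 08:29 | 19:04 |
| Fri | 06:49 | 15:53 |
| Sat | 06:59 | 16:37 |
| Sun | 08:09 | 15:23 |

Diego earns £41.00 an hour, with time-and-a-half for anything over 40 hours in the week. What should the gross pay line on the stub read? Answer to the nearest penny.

£2480.50

Tue: 06:14–15:16 = 9 h 2 min
Wed: 05:15–13:22 = 8 h 7 min
Thu: 08:29–19:04 = 10 h 35 min
Fri: 06:49–15:53 = 9 h 4 min
Sat: 06:59–16:37 = 9 h 38 min
Sun: 08:09–15:23 = 7 h 14 min
Total worked: 53 h 40 min = 3220 min.
Regular 40 h 0 min = 2400 min at £41.00/h; overtime 13 h 40 min = 820 min at £61.50/h.
Pay = (2400 × £41.00 + 820 × £61.50) ÷ 60 = £2480.50.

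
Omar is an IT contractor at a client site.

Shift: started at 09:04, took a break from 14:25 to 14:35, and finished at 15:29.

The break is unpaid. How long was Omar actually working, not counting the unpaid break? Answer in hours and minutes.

6 h 15 min

Shift: 09:04–15:29 = 6 h 25 min; less 10 min break → 6 h 15 min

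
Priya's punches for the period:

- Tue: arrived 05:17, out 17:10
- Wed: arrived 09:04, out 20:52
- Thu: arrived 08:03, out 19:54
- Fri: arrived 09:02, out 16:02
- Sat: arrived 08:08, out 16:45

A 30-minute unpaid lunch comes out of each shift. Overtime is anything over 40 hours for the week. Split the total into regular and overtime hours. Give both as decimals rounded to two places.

Tue: 05:17–17:10 = 11 h 53 min; less 30 min break → 11 h 23 min
Wed: 09:04–20:52 = 11 h 48 min; less 30 min break → 11 h 18 min
Thu: 08:03–19:54 = 11 h 51 min; less 30 min break → 11 h 21 min
Fri: 09:02–16:02 = 7 h 0 min; less 30 min break → 6 h 30 min
Sat: 08:08–16:45 = 8 h 37 min; less 30 min break → 8 h 7 min
Total worked: 48 h 39 min = 48.65 h.
Threshold 40 h → overtime 8 h 39 min, regular 40 h 0 min.

Regular 40.00 hours, overtime 8.65 hours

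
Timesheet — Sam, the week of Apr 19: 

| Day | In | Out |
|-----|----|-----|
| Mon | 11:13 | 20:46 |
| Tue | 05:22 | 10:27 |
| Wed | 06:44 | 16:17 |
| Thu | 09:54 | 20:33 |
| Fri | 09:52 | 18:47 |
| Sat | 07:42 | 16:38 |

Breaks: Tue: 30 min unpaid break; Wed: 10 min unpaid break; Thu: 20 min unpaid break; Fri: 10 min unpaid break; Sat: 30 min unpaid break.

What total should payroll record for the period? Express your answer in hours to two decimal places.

Mon: 11:13–20:46 = 9 h 33 min
Tue: 05:22–10:27 = 5 h 5 min; less 30 min break → 4 h 35 min
Wed: 06:44–16:17 = 9 h 33 min; less 10 min break → 9 h 23 min
Thu: 09:54–20:33 = 10 h 39 min; less 20 min break → 10 h 19 min
Fri: 09:52–18:47 = 8 h 55 min; less 10 min break → 8 h 45 min
Sat: 07:42–16:38 = 8 h 56 min; less 30 min break → 8 h 26 min
Total: 9 h 33 min + 4 h 35 min + 9 h 23 min + 10 h 19 min + 8 h 45 min + 8 h 26 min = 51 h 1 min.

51.02 hours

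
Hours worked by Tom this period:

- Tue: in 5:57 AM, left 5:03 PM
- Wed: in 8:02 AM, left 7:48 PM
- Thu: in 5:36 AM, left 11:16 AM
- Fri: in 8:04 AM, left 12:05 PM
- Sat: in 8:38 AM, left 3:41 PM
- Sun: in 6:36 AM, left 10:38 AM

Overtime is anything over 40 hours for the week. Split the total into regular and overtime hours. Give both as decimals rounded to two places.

Tue: 5:57 AM–5:03 PM = 11 h 6 min
Wed: 8:02 AM–7:48 PM = 11 h 46 min
Thu: 5:36 AM–11:16 AM = 5 h 40 min
Fri: 8:04 AM–12:05 PM = 4 h 1 min
Sat: 8:38 AM–3:41 PM = 7 h 3 min
Sun: 6:36 AM–10:38 AM = 4 h 2 min
Total worked: 43 h 38 min = 43.63 h.
Threshold 40 h → overtime 3 h 38 min, regular 40 h 0 min.

Regular 40.00 hours, overtime 3.63 hours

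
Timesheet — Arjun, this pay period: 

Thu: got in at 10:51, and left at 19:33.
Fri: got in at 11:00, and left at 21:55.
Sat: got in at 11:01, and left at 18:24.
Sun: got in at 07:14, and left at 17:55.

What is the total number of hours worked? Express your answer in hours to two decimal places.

Thu: 10:51–19:33 = 8 h 42 min
Fri: 11:00–21:55 = 10 h 55 min
Sat: 11:01–18:24 = 7 h 23 min
Sun: 07:14–17:55 = 10 h 41 min
Total: 8 h 42 min + 10 h 55 min + 7 h 23 min + 10 h 41 min = 37 h 41 min.

37.68 hours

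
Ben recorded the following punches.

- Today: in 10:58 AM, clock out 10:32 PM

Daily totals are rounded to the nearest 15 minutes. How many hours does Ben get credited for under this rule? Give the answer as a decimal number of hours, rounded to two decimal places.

11.50 hours

Today: 10:58 AM–10:32 PM = 11 h 34 min → rounds to 11 h 30 min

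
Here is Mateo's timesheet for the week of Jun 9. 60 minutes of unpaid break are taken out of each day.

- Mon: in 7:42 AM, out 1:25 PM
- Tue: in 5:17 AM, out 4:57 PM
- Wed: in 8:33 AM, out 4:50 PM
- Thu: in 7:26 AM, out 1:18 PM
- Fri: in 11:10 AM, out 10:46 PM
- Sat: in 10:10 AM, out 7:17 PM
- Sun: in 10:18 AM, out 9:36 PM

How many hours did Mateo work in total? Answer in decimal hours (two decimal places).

Mon: 7:42 AM–1:25 PM = 5 h 43 min; less 60 min break → 4 h 43 min
Tue: 5:17 AM–4:57 PM = 11 h 40 min; less 60 min break → 10 h 40 min
Wed: 8:33 AM–4:50 PM = 8 h 17 min; less 60 min break → 7 h 17 min
Thu: 7:26 AM–1:18 PM = 5 h 52 min; less 60 min break → 4 h 52 min
Fri: 11:10 AM–10:46 PM = 11 h 36 min; less 60 min break → 10 h 36 min
Sat: 10:10 AM–7:17 PM = 9 h 7 min; less 60 min break → 8 h 7 min
Sun: 10:18 AM–9:36 PM = 11 h 18 min; less 60 min break → 10 h 18 min
Total: 4 h 43 min + 10 h 40 min + 7 h 17 min + 4 h 52 min + 10 h 36 min + 8 h 7 min + 10 h 18 min = 56 h 33 min.

56.55 hours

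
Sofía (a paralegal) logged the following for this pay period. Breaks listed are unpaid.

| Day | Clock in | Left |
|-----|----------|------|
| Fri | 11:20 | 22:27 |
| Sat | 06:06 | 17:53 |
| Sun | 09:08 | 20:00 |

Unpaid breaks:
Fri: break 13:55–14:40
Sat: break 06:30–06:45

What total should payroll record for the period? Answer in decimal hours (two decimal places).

Fri: 11:20–22:27 = 11 h 7 min; less 45 min break → 10 h 22 min
Sat: 06:06–17:53 = 11 h 47 min; less 15 min break → 11 h 32 min
Sun: 09:08–20:00 = 10 h 52 min
Total: 10 h 22 min + 11 h 32 min + 10 h 52 min = 32 h 46 min.

32.77 hours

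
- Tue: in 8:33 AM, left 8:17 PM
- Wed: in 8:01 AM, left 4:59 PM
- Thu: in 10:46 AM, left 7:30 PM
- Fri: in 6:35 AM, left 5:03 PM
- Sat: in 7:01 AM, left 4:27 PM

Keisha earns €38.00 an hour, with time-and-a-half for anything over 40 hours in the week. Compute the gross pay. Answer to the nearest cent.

€2052.00

Tue: 8:33 AM–8:17 PM = 11 h 44 min
Wed: 8:01 AM–4:59 PM = 8 h 58 min
Thu: 10:46 AM–7:30 PM = 8 h 44 min
Fri: 6:35 AM–5:03 PM = 10 h 28 min
Sat: 7:01 AM–4:27 PM = 9 h 26 min
Total worked: 49 h 20 min = 2960 min.
Regular 40 h 0 min = 2400 min at €38.00/h; overtime 9 h 20 min = 560 min at €57.00/h.
Pay = (2400 × €38.00 + 560 × €57.00) ÷ 60 = €2052.00.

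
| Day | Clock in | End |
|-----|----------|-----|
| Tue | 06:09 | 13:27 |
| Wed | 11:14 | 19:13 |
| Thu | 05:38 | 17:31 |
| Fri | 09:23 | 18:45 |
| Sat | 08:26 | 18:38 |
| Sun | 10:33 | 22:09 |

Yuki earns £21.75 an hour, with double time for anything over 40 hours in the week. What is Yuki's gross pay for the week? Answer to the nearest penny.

Tue: 06:09–13:27 = 7 h 18 min
Wed: 11:14–19:13 = 7 h 59 min
Thu: 05:38–17:31 = 11 h 53 min
Fri: 09:23–18:45 = 9 h 22 min
Sat: 08:26–18:38 = 10 h 12 min
Sun: 10:33–22:09 = 11 h 36 min
Total worked: 58 h 20 min = 3500 min.
Regular 40 h 0 min = 2400 min at £21.75/h; overtime 18 h 20 min = 1100 min at £43.50/h.
Pay = (2400 × £21.75 + 1100 × £43.50) ÷ 60 = £1667.50.

£1667.50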